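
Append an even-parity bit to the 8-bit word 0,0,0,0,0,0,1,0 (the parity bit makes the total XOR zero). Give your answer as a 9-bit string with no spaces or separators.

000000101

XOR of the 8 data bits: 0⊕0⊕0⊕0⊕0⊕0⊕1⊕0 = 1
Parity bit = 1 (so all 9 bits XOR to 0).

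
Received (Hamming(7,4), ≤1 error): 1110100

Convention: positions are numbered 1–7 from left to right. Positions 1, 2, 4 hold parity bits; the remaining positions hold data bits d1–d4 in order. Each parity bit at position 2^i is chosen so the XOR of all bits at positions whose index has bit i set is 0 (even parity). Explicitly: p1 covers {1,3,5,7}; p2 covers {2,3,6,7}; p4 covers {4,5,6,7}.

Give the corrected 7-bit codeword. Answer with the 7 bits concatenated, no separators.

1110000

s1 (pos 1,3,5,7): 1⊕1⊕1⊕0 = 1
s2 (pos 2,3,6,7): 1⊕1⊕0⊕0 = 0
s4 (pos 4,5,6,7): 0⊕1⊕0⊕0 = 1
Syndrome s4…s1 = 101 → error at position 5.
Flip position 5: 1110100 → 1110000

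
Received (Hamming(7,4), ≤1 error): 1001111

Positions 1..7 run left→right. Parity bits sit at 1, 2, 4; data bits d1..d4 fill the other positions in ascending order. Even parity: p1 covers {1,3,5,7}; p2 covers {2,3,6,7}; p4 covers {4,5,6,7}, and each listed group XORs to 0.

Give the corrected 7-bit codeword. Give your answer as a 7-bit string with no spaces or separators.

s1 (pos 1,3,5,7): 1⊕0⊕1⊕1 = 1
s2 (pos 2,3,6,7): 0⊕0⊕1⊕1 = 0
s4 (pos 4,5,6,7): 1⊕1⊕1⊕1 = 0
Syndrome s4…s1 = 001 → error at position 1.
Flip position 1: 1001111 → 0001111

0001111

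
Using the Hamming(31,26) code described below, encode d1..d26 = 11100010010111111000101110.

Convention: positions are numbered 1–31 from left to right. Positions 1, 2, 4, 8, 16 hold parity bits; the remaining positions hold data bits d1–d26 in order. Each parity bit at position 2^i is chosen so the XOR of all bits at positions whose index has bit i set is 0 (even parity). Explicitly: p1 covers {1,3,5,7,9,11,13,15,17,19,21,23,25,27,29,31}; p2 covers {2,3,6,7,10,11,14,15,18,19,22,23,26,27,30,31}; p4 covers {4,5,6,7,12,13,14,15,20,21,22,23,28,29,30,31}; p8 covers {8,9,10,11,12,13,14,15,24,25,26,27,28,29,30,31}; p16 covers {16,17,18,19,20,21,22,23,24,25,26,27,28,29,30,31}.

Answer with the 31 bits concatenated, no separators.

Place data at non-parity positions: p1 p2 1 p4 1 1 0 p8 0 0 1 0 0 1 0 p16 1 1 1 1 1 1 0 0 0 1 0 1 1 1 0
p1 (pos 1,3,5,7,9,11,13,15,17,19,21,23,25,27,29,31): XOR of data positions = 1⊕1⊕0⊕0⊕1⊕0⊕0⊕1⊕1⊕1⊕0⊕0⊕0⊕1⊕0 = 1
p2 (pos 2,3,6,7,10,11,14,15,18,19,22,23,26,27,30,31): XOR of data positions = 1⊕1⊕0⊕0⊕1⊕1⊕0⊕1⊕1⊕1⊕0⊕1⊕0⊕1⊕0 = 1
p4 (pos 4,5,6,7,12,13,14,15,20,21,22,23,28,29,30,31): XOR of data positions = 1⊕1⊕0⊕0⊕0⊕1⊕0⊕1⊕1⊕1⊕0⊕1⊕1⊕1⊕0 = 1
p8 (pos 8,9,10,11,12,13,14,15,24,25,26,27,28,29,30,31): XOR of data positions = 0⊕0⊕1⊕0⊕0⊕1⊕0⊕0⊕0⊕1⊕0⊕1⊕1⊕1⊕0 = 0
p16 (pos 16,17,18,19,20,21,22,23,24,25,26,27,28,29,30,31): XOR of data positions = 1⊕1⊕1⊕1⊕1⊕1⊕0⊕0⊕0⊕1⊕0⊕1⊕1⊕1⊕0 = 0
Codeword: 1111110000100100111111000101110

1111110000100100111111000101110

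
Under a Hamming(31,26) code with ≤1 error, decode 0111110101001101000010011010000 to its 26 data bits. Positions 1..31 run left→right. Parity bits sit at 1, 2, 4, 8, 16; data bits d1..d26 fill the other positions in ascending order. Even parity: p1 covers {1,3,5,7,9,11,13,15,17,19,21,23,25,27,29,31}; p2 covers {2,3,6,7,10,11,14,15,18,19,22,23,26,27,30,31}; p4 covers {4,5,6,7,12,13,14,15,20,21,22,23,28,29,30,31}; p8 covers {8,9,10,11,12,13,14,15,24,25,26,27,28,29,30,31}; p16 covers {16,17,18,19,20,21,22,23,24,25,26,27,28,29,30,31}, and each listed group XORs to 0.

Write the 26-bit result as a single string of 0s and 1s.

s1 (pos 1,3,5,7,9,11,13,15,17,19,21,23,25,27,29,31): 0⊕1⊕1⊕0⊕0⊕0⊕1⊕0⊕0⊕0⊕1⊕0⊕1⊕1⊕0⊕0 = 0
s2 (pos 2,3,6,7,10,11,14,15,18,19,22,23,26,27,30,31): 1⊕1⊕1⊕0⊕1⊕0⊕1⊕0⊕0⊕0⊕0⊕0⊕0⊕1⊕0⊕0 = 0
s4 (pos 4,5,6,7,12,13,14,15,20,21,22,23,28,29,30,31): 1⊕1⊕1⊕0⊕0⊕1⊕1⊕0⊕0⊕1⊕0⊕0⊕0⊕0⊕0⊕0 = 0
s8 (pos 8,9,10,11,12,13,14,15,24,25,26,27,28,29,30,31): 1⊕0⊕1⊕0⊕0⊕1⊕1⊕0⊕1⊕1⊕0⊕1⊕0⊕0⊕0⊕0 = 1
s16 (pos 16,17,18,19,20,21,22,23,24,25,26,27,28,29,30,31): 1⊕0⊕0⊕0⊕0⊕1⊕0⊕0⊕1⊕1⊕0⊕1⊕0⊕0⊕0⊕0 = 1
Syndrome s16…s1 = 11000 → error at position 24.
Flip position 24: 0111110101001101000010011010000 → 0111110101001101000010001010000
Read data bits from positions 3,5,6,7,9,10,11,12,13,14,15,17,18,19,20,21,22,23,24,25,26,27,28,29,30,31: 11100100110000010001010000

11100100110000010001010000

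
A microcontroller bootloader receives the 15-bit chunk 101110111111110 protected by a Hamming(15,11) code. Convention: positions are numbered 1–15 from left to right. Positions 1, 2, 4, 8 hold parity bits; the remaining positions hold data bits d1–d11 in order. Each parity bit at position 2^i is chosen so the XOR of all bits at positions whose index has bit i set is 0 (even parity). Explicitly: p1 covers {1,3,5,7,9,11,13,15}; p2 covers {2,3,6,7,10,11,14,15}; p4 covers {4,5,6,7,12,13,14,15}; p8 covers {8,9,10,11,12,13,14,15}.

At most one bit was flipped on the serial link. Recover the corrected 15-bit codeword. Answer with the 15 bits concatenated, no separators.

s1 (pos 1,3,5,7,9,11,13,15): 1⊕1⊕1⊕1⊕1⊕1⊕1⊕0 = 1
s2 (pos 2,3,6,7,10,11,14,15): 0⊕1⊕0⊕1⊕1⊕1⊕1⊕0 = 1
s4 (pos 4,5,6,7,12,13,14,15): 1⊕1⊕0⊕1⊕1⊕1⊕1⊕0 = 0
s8 (pos 8,9,10,11,12,13,14,15): 1⊕1⊕1⊕1⊕1⊕1⊕1⊕0 = 1
Syndrome s8…s1 = 1011 → error at position 11.
Flip position 11: 101110111111110 → 101110111101110

101110111101110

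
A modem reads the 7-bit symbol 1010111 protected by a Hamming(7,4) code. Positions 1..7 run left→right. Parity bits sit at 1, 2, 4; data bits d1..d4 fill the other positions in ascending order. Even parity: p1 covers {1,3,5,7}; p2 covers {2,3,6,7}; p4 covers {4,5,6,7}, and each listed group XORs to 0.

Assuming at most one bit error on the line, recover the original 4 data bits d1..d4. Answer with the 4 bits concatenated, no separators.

s1 (pos 1,3,5,7): 1⊕1⊕1⊕1 = 0
s2 (pos 2,3,6,7): 0⊕1⊕1⊕1 = 1
s4 (pos 4,5,6,7): 0⊕1⊕1⊕1 = 1
Syndrome s4…s1 = 110 → error at position 6.
Flip position 6: 1010111 → 1010101
Read data bits from positions 3,5,6,7: 1101

1101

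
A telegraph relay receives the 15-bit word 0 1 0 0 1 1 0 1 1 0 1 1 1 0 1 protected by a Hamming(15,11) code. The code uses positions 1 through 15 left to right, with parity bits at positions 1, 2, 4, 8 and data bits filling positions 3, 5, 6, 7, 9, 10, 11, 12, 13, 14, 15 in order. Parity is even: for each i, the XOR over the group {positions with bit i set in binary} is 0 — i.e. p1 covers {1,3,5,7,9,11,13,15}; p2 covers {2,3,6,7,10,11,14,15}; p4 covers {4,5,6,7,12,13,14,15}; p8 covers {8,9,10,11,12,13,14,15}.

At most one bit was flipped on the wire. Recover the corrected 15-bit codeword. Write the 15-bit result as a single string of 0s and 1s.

010001011011101

s1 (pos 1,3,5,7,9,11,13,15): 0⊕0⊕1⊕0⊕1⊕1⊕1⊕1 = 1
s2 (pos 2,3,6,7,10,11,14,15): 1⊕0⊕1⊕0⊕0⊕1⊕0⊕1 = 0
s4 (pos 4,5,6,7,12,13,14,15): 0⊕1⊕1⊕0⊕1⊕1⊕0⊕1 = 1
s8 (pos 8,9,10,11,12,13,14,15): 1⊕1⊕0⊕1⊕1⊕1⊕0⊕1 = 0
Syndrome s8…s1 = 0101 → error at position 5.
Flip position 5: 010011011011101 → 010001011011101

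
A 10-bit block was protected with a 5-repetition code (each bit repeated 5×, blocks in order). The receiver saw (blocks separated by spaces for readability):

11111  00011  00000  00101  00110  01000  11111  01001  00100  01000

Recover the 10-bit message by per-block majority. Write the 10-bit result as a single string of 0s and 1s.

1000001000

Block 1 (11111): 5 ones → 1
Block 2 (00011): 2 ones → 0
Block 3 (00000): 0 ones → 0
Block 4 (00101): 2 ones → 0
Block 5 (00110): 2 ones → 0
Block 6 (01000): 1 one → 0
Block 7 (11111): 5 ones → 1
Block 8 (01001): 2 ones → 0
Block 9 (00100): 1 one → 0
Block 10 (01000): 1 one → 0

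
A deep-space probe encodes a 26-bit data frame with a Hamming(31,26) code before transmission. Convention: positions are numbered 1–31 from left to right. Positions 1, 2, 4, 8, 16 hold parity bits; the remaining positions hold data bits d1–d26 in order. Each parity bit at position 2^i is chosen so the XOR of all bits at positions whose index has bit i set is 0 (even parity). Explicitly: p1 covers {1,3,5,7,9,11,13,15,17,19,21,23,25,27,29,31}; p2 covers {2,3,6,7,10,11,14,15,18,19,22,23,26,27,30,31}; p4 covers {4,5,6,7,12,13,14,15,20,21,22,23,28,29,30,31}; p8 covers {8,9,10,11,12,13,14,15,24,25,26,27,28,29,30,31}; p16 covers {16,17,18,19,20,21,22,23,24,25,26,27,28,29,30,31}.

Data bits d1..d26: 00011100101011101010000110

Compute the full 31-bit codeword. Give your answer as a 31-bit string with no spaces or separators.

Place data at non-parity positions: p1 p2 0 p4 0 0 1 p8 1 1 0 0 1 0 1 p16 0 1 1 1 0 1 0 1 0 0 0 0 1 1 0
p1 (pos 1,3,5,7,9,11,13,15,17,19,21,23,25,27,29,31): XOR of data positions = 0⊕0⊕1⊕1⊕0⊕1⊕1⊕0⊕1⊕0⊕0⊕0⊕0⊕1⊕0 = 0
p2 (pos 2,3,6,7,10,11,14,15,18,19,22,23,26,27,30,31): XOR of data positions = 0⊕0⊕1⊕1⊕0⊕0⊕1⊕1⊕1⊕1⊕0⊕0⊕0⊕1⊕0 = 1
p4 (pos 4,5,6,7,12,13,14,15,20,21,22,23,28,29,30,31): XOR of data positions = 0⊕0⊕1⊕0⊕1⊕0⊕1⊕1⊕0⊕1⊕0⊕0⊕1⊕1⊕0 = 1
p8 (pos 8,9,10,11,12,13,14,15,24,25,26,27,28,29,30,31): XOR of data positions = 1⊕1⊕0⊕0⊕1⊕0⊕1⊕1⊕0⊕0⊕0⊕0⊕1⊕1⊕0 = 1
p16 (pos 16,17,18,19,20,21,22,23,24,25,26,27,28,29,30,31): XOR of data positions = 0⊕1⊕1⊕1⊕0⊕1⊕0⊕1⊕0⊕0⊕0⊕0⊕1⊕1⊕0 = 1
Codeword: 0101001111001011011101010000110

0101001111001011011101010000110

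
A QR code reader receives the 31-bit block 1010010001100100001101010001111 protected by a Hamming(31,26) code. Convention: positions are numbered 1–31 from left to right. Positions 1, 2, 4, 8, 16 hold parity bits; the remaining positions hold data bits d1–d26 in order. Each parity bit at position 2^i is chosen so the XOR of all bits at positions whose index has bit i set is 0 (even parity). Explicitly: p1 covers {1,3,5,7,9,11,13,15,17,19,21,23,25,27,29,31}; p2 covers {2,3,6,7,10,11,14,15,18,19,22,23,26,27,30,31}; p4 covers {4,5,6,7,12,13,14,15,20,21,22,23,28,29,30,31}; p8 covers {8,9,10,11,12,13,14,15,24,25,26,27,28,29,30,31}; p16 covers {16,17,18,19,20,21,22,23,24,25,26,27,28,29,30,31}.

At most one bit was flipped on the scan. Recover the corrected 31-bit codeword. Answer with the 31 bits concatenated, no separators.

s1 (pos 1,3,5,7,9,11,13,15,17,19,21,23,25,27,29,31): 1⊕1⊕0⊕0⊕0⊕1⊕0⊕0⊕0⊕1⊕0⊕0⊕0⊕0⊕1⊕1 = 0
s2 (pos 2,3,6,7,10,11,14,15,18,19,22,23,26,27,30,31): 0⊕1⊕1⊕0⊕1⊕1⊕1⊕0⊕0⊕1⊕1⊕0⊕0⊕0⊕1⊕1 = 1
s4 (pos 4,5,6,7,12,13,14,15,20,21,22,23,28,29,30,31): 0⊕0⊕1⊕0⊕0⊕0⊕1⊕0⊕1⊕0⊕1⊕0⊕1⊕1⊕1⊕1 = 0
s8 (pos 8,9,10,11,12,13,14,15,24,25,26,27,28,29,30,31): 0⊕0⊕1⊕1⊕0⊕0⊕1⊕0⊕1⊕0⊕0⊕0⊕1⊕1⊕1⊕1 = 0
s16 (pos 16,17,18,19,20,21,22,23,24,25,26,27,28,29,30,31): 0⊕0⊕0⊕1⊕1⊕0⊕1⊕0⊕1⊕0⊕0⊕0⊕1⊕1⊕1⊕1 = 0
Syndrome s16…s1 = 00010 → error at position 2.
Flip position 2: 1010010001100100001101010001111 → 1110010001100100001101010001111

1110010001100100001101010001111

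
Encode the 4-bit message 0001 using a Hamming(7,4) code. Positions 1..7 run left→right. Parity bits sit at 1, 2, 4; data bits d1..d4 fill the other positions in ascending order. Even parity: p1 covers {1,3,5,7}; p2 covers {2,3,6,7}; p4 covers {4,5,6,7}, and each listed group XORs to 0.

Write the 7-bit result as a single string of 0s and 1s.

1101001

Place data at non-parity positions: p1 p2 0 p4 0 0 1
p1 (pos 1,3,5,7): XOR of data positions = 0⊕0⊕1 = 1
p2 (pos 2,3,6,7): XOR of data positions = 0⊕0⊕1 = 1
p4 (pos 4,5,6,7): XOR of data positions = 0⊕0⊕1 = 1
Codeword: 1101001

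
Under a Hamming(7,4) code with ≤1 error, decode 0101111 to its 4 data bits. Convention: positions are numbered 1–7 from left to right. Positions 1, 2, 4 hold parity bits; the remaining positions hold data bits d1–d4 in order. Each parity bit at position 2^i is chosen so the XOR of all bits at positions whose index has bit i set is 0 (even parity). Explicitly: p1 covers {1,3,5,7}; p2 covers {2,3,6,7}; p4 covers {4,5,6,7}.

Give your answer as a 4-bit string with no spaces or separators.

s1 (pos 1,3,5,7): 0⊕0⊕1⊕1 = 0
s2 (pos 2,3,6,7): 1⊕0⊕1⊕1 = 1
s4 (pos 4,5,6,7): 1⊕1⊕1⊕1 = 0
Syndrome s4…s1 = 010 → error at position 2.
Flip position 2: 0101111 → 0001111
Read data bits from positions 3,5,6,7: 0111

0111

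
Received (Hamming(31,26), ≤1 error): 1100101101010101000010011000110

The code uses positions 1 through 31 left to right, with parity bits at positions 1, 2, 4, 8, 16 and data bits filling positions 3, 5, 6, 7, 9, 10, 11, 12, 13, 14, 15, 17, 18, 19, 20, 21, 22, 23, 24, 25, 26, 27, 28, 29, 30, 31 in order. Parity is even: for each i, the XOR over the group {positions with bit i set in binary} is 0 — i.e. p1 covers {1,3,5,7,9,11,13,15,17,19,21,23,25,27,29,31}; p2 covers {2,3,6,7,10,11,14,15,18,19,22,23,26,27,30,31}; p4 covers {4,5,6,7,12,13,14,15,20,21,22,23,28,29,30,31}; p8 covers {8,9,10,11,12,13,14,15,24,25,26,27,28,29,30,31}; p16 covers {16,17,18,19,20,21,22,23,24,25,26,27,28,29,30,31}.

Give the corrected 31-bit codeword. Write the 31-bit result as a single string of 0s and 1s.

1100111101010101000010011000110

s1 (pos 1,3,5,7,9,11,13,15,17,19,21,23,25,27,29,31): 1⊕0⊕1⊕1⊕0⊕0⊕0⊕0⊕0⊕0⊕1⊕0⊕1⊕0⊕1⊕0 = 0
s2 (pos 2,3,6,7,10,11,14,15,18,19,22,23,26,27,30,31): 1⊕0⊕0⊕1⊕1⊕0⊕1⊕0⊕0⊕0⊕0⊕0⊕0⊕0⊕1⊕0 = 1
s4 (pos 4,5,6,7,12,13,14,15,20,21,22,23,28,29,30,31): 0⊕1⊕0⊕1⊕1⊕0⊕1⊕0⊕0⊕1⊕0⊕0⊕0⊕1⊕1⊕0 = 1
s8 (pos 8,9,10,11,12,13,14,15,24,25,26,27,28,29,30,31): 1⊕0⊕1⊕0⊕1⊕0⊕1⊕0⊕1⊕1⊕0⊕0⊕0⊕1⊕1⊕0 = 0
s16 (pos 16,17,18,19,20,21,22,23,24,25,26,27,28,29,30,31): 1⊕0⊕0⊕0⊕0⊕1⊕0⊕0⊕1⊕1⊕0⊕0⊕0⊕1⊕1⊕0 = 0
Syndrome s16…s1 = 00110 → error at position 6.
Flip position 6: 1100101101010101000010011000110 → 1100111101010101000010011000110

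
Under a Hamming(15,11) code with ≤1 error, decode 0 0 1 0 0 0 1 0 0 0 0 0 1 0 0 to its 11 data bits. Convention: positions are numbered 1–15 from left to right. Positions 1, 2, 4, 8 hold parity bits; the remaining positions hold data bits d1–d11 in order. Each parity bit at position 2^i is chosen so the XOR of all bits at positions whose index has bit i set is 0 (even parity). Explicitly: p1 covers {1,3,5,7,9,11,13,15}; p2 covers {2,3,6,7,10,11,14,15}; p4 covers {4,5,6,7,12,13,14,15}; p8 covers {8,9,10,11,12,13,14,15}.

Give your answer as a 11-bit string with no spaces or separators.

s1 (pos 1,3,5,7,9,11,13,15): 0⊕1⊕0⊕1⊕0⊕0⊕1⊕0 = 1
s2 (pos 2,3,6,7,10,11,14,15): 0⊕1⊕0⊕1⊕0⊕0⊕0⊕0 = 0
s4 (pos 4,5,6,7,12,13,14,15): 0⊕0⊕0⊕1⊕0⊕1⊕0⊕0 = 0
s8 (pos 8,9,10,11,12,13,14,15): 0⊕0⊕0⊕0⊕0⊕1⊕0⊕0 = 1
Syndrome s8…s1 = 1001 → error at position 9.
Flip position 9: 001000100000100 → 001000101000100
Read data bits from positions 3,5,6,7,9,10,11,12,13,14,15: 10011000100

10011000100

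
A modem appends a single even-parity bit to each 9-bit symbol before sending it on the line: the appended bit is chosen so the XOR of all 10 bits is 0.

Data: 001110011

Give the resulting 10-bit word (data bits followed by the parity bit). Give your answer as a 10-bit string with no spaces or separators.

XOR of the 9 data bits: 0⊕0⊕1⊕1⊕1⊕0⊕0⊕1⊕1 = 1
Parity bit = 1 (so all 10 bits XOR to 0).

0011100111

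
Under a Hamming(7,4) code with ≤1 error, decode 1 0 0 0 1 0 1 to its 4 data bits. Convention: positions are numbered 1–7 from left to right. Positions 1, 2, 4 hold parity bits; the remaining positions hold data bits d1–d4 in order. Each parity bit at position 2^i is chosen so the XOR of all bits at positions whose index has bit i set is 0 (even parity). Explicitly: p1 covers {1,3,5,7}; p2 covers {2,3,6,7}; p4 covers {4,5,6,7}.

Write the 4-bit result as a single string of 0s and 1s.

s1 (pos 1,3,5,7): 1⊕0⊕1⊕1 = 1
s2 (pos 2,3,6,7): 0⊕0⊕0⊕1 = 1
s4 (pos 4,5,6,7): 0⊕1⊕0⊕1 = 0
Syndrome s4…s1 = 011 → error at position 3.
Flip position 3: 1000101 → 1010101
Read data bits from positions 3,5,6,7: 1101

1101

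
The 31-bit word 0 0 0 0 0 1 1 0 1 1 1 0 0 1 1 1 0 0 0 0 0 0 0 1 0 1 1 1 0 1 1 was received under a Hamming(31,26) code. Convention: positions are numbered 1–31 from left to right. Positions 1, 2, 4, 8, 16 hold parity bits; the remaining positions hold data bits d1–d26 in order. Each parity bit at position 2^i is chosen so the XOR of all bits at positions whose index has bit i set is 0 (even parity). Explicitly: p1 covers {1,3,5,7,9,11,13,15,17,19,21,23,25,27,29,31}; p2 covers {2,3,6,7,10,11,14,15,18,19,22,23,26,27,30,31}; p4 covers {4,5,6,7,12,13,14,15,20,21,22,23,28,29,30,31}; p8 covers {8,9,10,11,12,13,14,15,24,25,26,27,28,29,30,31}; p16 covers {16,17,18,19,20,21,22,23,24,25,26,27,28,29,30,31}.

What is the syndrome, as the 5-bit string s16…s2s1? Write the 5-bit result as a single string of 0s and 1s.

s1 (pos 1,3,5,7,9,11,13,15,17,19,21,23,25,27,29,31): 0⊕0⊕0⊕1⊕1⊕1⊕0⊕1⊕0⊕0⊕0⊕0⊕0⊕1⊕0⊕1 = 0
s2 (pos 2,3,6,7,10,11,14,15,18,19,22,23,26,27,30,31): 0⊕0⊕1⊕1⊕1⊕1⊕1⊕1⊕0⊕0⊕0⊕0⊕1⊕1⊕1⊕1 = 0
s4 (pos 4,5,6,7,12,13,14,15,20,21,22,23,28,29,30,31): 0⊕0⊕1⊕1⊕0⊕0⊕1⊕1⊕0⊕0⊕0⊕0⊕1⊕0⊕1⊕1 = 1
s8 (pos 8,9,10,11,12,13,14,15,24,25,26,27,28,29,30,31): 0⊕1⊕1⊕1⊕0⊕0⊕1⊕1⊕1⊕0⊕1⊕1⊕1⊕0⊕1⊕1 = 1
s16 (pos 16,17,18,19,20,21,22,23,24,25,26,27,28,29,30,31): 1⊕0⊕0⊕0⊕0⊕0⊕0⊕0⊕1⊕0⊕1⊕1⊕1⊕0⊕1⊕1 = 1
Syndrome s16…s1 = 11100 → error at position 28.

11100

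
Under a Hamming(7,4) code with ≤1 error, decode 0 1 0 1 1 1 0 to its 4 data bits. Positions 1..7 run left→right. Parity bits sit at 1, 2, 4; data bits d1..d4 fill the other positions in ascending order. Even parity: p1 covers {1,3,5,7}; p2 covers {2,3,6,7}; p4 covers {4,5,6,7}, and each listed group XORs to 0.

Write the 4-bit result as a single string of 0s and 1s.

s1 (pos 1,3,5,7): 0⊕0⊕1⊕0 = 1
s2 (pos 2,3,6,7): 1⊕0⊕1⊕0 = 0
s4 (pos 4,5,6,7): 1⊕1⊕1⊕0 = 1
Syndrome s4…s1 = 101 → error at position 5.
Flip position 5: 0101110 → 0101010
Read data bits from positions 3,5,6,7: 0010

0010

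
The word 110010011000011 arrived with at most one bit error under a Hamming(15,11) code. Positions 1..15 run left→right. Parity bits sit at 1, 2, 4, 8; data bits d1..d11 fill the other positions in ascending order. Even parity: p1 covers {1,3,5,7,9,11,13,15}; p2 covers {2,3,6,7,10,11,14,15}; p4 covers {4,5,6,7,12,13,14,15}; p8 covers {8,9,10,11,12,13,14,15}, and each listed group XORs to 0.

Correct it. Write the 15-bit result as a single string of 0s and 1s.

110011011000011

s1 (pos 1,3,5,7,9,11,13,15): 1⊕0⊕1⊕0⊕1⊕0⊕0⊕1 = 0
s2 (pos 2,3,6,7,10,11,14,15): 1⊕0⊕0⊕0⊕0⊕0⊕1⊕1 = 1
s4 (pos 4,5,6,7,12,13,14,15): 0⊕1⊕0⊕0⊕0⊕0⊕1⊕1 = 1
s8 (pos 8,9,10,11,12,13,14,15): 1⊕1⊕0⊕0⊕0⊕0⊕1⊕1 = 0
Syndrome s8…s1 = 0110 → error at position 6.
Flip position 6: 110010011000011 → 110011011000011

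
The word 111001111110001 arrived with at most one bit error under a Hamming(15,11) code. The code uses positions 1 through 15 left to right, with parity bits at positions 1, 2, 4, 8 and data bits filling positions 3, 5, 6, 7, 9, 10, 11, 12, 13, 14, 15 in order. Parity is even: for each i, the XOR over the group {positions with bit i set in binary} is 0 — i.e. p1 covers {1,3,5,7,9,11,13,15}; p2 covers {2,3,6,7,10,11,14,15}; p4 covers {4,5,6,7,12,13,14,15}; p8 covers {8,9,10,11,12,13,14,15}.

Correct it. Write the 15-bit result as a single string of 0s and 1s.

111001111110011

s1 (pos 1,3,5,7,9,11,13,15): 1⊕1⊕0⊕1⊕1⊕1⊕0⊕1 = 0
s2 (pos 2,3,6,7,10,11,14,15): 1⊕1⊕1⊕1⊕1⊕1⊕0⊕1 = 1
s4 (pos 4,5,6,7,12,13,14,15): 0⊕0⊕1⊕1⊕0⊕0⊕0⊕1 = 1
s8 (pos 8,9,10,11,12,13,14,15): 1⊕1⊕1⊕1⊕0⊕0⊕0⊕1 = 1
Syndrome s8…s1 = 1110 → error at position 14.
Flip position 14: 111001111110001 → 111001111110011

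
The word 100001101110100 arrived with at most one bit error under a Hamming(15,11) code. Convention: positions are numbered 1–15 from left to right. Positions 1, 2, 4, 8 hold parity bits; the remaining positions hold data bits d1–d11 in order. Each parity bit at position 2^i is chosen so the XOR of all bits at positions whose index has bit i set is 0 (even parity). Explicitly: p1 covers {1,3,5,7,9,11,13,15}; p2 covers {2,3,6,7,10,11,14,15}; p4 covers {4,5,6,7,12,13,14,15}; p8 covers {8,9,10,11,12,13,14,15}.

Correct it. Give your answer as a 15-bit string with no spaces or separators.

s1 (pos 1,3,5,7,9,11,13,15): 1⊕0⊕0⊕1⊕1⊕1⊕1⊕0 = 1
s2 (pos 2,3,6,7,10,11,14,15): 0⊕0⊕1⊕1⊕1⊕1⊕0⊕0 = 0
s4 (pos 4,5,6,7,12,13,14,15): 0⊕0⊕1⊕1⊕0⊕1⊕0⊕0 = 1
s8 (pos 8,9,10,11,12,13,14,15): 0⊕1⊕1⊕1⊕0⊕1⊕0⊕0 = 0
Syndrome s8…s1 = 0101 → error at position 5.
Flip position 5: 100001101110100 → 100011101110100

100011101110100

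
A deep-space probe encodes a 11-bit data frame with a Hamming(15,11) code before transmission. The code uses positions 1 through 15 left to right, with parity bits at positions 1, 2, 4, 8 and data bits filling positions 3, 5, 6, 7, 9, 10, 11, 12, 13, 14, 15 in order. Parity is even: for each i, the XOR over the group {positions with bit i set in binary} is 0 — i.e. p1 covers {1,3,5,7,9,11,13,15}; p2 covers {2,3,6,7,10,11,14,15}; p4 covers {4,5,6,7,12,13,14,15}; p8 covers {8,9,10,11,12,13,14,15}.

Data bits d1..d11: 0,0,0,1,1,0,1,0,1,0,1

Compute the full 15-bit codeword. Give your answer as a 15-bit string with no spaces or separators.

110100101010101

Place data at non-parity positions: p1 p2 0 p4 0 0 1 p8 1 0 1 0 1 0 1
p1 (pos 1,3,5,7,9,11,13,15): XOR of data positions = 0⊕0⊕1⊕1⊕1⊕1⊕1 = 1
p2 (pos 2,3,6,7,10,11,14,15): XOR of data positions = 0⊕0⊕1⊕0⊕1⊕0⊕1 = 1
p4 (pos 4,5,6,7,12,13,14,15): XOR of data positions = 0⊕0⊕1⊕0⊕1⊕0⊕1 = 1
p8 (pos 8,9,10,11,12,13,14,15): XOR of data positions = 1⊕0⊕1⊕0⊕1⊕0⊕1 = 0
Codeword: 110100101010101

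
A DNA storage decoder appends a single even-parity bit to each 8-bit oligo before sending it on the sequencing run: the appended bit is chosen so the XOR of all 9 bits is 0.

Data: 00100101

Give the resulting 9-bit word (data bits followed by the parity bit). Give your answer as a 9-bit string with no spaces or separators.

XOR of the 8 data bits: 0⊕0⊕1⊕0⊕0⊕1⊕0⊕1 = 1
Parity bit = 1 (so all 9 bits XOR to 0).

001001011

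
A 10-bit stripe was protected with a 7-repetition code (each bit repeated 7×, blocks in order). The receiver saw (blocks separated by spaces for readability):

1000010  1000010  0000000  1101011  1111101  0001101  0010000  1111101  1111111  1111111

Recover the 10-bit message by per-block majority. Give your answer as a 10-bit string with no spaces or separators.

Block 1 (1000010): 2 ones → 0
Block 2 (1000010): 2 ones → 0
Block 3 (0000000): 0 ones → 0
Block 4 (1101011): 5 ones → 1
Block 5 (1111101): 6 ones → 1
Block 6 (0001101): 3 ones → 0
Block 7 (0010000): 1 one → 0
Block 8 (1111101): 6 ones → 1
Block 9 (1111111): 7 ones → 1
Block 10 (1111111): 7 ones → 1

0001100111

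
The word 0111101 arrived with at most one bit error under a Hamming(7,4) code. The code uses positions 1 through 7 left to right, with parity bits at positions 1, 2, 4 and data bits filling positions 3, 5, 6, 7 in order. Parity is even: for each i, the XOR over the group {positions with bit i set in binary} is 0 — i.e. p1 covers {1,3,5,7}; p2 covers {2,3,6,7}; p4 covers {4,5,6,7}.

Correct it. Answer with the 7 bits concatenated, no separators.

s1 (pos 1,3,5,7): 0⊕1⊕1⊕1 = 1
s2 (pos 2,3,6,7): 1⊕1⊕0⊕1 = 1
s4 (pos 4,5,6,7): 1⊕1⊕0⊕1 = 1
Syndrome s4…s1 = 111 → error at position 7.
Flip position 7: 0111101 → 0111100

0111100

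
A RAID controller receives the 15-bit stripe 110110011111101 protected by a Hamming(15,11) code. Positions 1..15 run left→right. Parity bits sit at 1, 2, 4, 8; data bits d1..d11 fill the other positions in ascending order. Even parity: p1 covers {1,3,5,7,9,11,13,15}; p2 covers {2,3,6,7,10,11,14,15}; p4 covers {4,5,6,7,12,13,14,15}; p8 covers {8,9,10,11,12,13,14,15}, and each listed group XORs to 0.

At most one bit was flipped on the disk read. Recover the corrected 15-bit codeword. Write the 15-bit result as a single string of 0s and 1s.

s1 (pos 1,3,5,7,9,11,13,15): 1⊕0⊕1⊕0⊕1⊕1⊕1⊕1 = 0
s2 (pos 2,3,6,7,10,11,14,15): 1⊕0⊕0⊕0⊕1⊕1⊕0⊕1 = 0
s4 (pos 4,5,6,7,12,13,14,15): 1⊕1⊕0⊕0⊕1⊕1⊕0⊕1 = 1
s8 (pos 8,9,10,11,12,13,14,15): 1⊕1⊕1⊕1⊕1⊕1⊕0⊕1 = 1
Syndrome s8…s1 = 1100 → error at position 12.
Flip position 12: 110110011111101 → 110110011110101

110110011110101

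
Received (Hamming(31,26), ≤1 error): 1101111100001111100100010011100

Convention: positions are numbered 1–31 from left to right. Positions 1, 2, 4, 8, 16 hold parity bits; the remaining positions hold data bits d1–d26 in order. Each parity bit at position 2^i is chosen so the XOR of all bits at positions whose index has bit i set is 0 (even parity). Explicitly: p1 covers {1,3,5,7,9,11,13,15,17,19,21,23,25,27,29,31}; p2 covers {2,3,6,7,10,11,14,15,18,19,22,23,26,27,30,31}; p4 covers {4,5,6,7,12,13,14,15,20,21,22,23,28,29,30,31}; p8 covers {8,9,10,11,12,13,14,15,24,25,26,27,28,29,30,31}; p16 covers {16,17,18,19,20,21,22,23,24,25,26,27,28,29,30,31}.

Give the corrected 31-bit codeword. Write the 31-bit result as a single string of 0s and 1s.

1101111100001110100100010011100

s1 (pos 1,3,5,7,9,11,13,15,17,19,21,23,25,27,29,31): 1⊕0⊕1⊕1⊕0⊕0⊕1⊕1⊕1⊕0⊕0⊕0⊕0⊕1⊕1⊕0 = 0
s2 (pos 2,3,6,7,10,11,14,15,18,19,22,23,26,27,30,31): 1⊕0⊕1⊕1⊕0⊕0⊕1⊕1⊕0⊕0⊕0⊕0⊕0⊕1⊕0⊕0 = 0
s4 (pos 4,5,6,7,12,13,14,15,20,21,22,23,28,29,30,31): 1⊕1⊕1⊕1⊕0⊕1⊕1⊕1⊕1⊕0⊕0⊕0⊕1⊕1⊕0⊕0 = 0
s8 (pos 8,9,10,11,12,13,14,15,24,25,26,27,28,29,30,31): 1⊕0⊕0⊕0⊕0⊕1⊕1⊕1⊕1⊕0⊕0⊕1⊕1⊕1⊕0⊕0 = 0
s16 (pos 16,17,18,19,20,21,22,23,24,25,26,27,28,29,30,31): 1⊕1⊕0⊕0⊕1⊕0⊕0⊕0⊕1⊕0⊕0⊕1⊕1⊕1⊕0⊕0 = 1
Syndrome s16…s1 = 10000 → error at position 16.
Flip position 16: 1101111100001111100100010011100 → 1101111100001110100100010011100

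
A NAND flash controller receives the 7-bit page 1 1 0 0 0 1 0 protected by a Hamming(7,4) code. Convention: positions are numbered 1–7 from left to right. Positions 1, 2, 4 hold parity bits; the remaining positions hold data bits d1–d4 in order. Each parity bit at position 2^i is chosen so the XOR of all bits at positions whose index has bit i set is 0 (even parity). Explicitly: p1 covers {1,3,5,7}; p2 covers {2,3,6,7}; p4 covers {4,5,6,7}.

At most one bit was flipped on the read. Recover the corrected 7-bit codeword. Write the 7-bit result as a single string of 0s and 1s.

s1 (pos 1,3,5,7): 1⊕0⊕0⊕0 = 1
s2 (pos 2,3,6,7): 1⊕0⊕1⊕0 = 0
s4 (pos 4,5,6,7): 0⊕0⊕1⊕0 = 1
Syndrome s4…s1 = 101 → error at position 5.
Flip position 5: 1100010 → 1100110

1100110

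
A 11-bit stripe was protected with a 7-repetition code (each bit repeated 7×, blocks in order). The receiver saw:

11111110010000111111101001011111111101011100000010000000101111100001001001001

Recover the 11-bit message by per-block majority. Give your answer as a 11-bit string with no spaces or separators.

10101100100

Block 1 (1111111): 7 ones → 1
Block 2 (0010000): 1 one → 0
Block 3 (1111111): 7 ones → 1
Block 4 (0100101): 3 ones → 0
Block 5 (1111111): 7 ones → 1
Block 6 (1010111): 5 ones → 1
Block 7 (0000001): 1 one → 0
Block 8 (0000000): 0 ones → 0
Block 9 (1011111): 6 ones → 1
Block 10 (0000100): 1 one → 0
Block 11 (1001001): 3 ones → 0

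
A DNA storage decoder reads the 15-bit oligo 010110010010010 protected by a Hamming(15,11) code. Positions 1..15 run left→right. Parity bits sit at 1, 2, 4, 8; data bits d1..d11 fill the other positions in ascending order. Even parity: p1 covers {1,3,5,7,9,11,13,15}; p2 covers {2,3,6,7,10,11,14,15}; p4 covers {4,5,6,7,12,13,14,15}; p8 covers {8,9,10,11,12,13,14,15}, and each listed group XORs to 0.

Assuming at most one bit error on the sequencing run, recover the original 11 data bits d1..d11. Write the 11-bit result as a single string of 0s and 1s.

s1 (pos 1,3,5,7,9,11,13,15): 0⊕0⊕1⊕0⊕0⊕1⊕0⊕0 = 0
s2 (pos 2,3,6,7,10,11,14,15): 1⊕0⊕0⊕0⊕0⊕1⊕1⊕0 = 1
s4 (pos 4,5,6,7,12,13,14,15): 1⊕1⊕0⊕0⊕0⊕0⊕1⊕0 = 1
s8 (pos 8,9,10,11,12,13,14,15): 1⊕0⊕0⊕1⊕0⊕0⊕1⊕0 = 1
Syndrome s8…s1 = 1110 → error at position 14.
Flip position 14: 010110010010010 → 010110010010000
Read data bits from positions 3,5,6,7,9,10,11,12,13,14,15: 01000010000

01000010000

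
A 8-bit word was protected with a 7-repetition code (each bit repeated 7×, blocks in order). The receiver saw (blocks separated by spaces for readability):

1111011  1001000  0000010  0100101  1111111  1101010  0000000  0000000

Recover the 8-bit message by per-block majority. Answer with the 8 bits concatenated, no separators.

Block 1 (1111011): 6 ones → 1
Block 2 (1001000): 2 ones → 0
Block 3 (0000010): 1 one → 0
Block 4 (0100101): 3 ones → 0
Block 5 (1111111): 7 ones → 1
Block 6 (1101010): 4 ones → 1
Block 7 (0000000): 0 ones → 0
Block 8 (0000000): 0 ones → 0

10001100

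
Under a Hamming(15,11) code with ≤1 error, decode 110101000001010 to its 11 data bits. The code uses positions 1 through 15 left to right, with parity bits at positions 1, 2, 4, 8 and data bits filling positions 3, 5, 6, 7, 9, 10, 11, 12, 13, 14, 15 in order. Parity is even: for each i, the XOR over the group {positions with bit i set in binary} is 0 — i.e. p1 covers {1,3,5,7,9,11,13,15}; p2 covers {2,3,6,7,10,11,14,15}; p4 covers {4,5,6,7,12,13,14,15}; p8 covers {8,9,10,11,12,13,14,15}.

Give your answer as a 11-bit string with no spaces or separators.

s1 (pos 1,3,5,7,9,11,13,15): 1⊕0⊕0⊕0⊕0⊕0⊕0⊕0 = 1
s2 (pos 2,3,6,7,10,11,14,15): 1⊕0⊕1⊕0⊕0⊕0⊕1⊕0 = 1
s4 (pos 4,5,6,7,12,13,14,15): 1⊕0⊕1⊕0⊕1⊕0⊕1⊕0 = 0
s8 (pos 8,9,10,11,12,13,14,15): 0⊕0⊕0⊕0⊕1⊕0⊕1⊕0 = 0
Syndrome s8…s1 = 0011 → error at position 3.
Flip position 3: 110101000001010 → 111101000001010
Read data bits from positions 3,5,6,7,9,10,11,12,13,14,15: 10100001010

10100001010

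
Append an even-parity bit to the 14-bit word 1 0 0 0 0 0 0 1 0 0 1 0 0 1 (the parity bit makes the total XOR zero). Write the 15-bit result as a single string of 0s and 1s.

100000010010010

XOR of the 14 data bits: 1⊕0⊕0⊕0⊕0⊕0⊕0⊕1⊕0⊕0⊕1⊕0⊕0⊕1 = 0
Parity bit = 0 (so all 15 bits XOR to 0).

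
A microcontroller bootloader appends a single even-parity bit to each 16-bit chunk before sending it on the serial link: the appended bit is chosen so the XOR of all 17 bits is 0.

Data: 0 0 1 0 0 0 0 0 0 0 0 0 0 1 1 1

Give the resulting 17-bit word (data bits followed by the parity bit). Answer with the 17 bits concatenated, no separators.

00100000000001110

XOR of the 16 data bits: 0⊕0⊕1⊕0⊕0⊕0⊕0⊕0⊕0⊕0⊕0⊕0⊕0⊕1⊕1⊕1 = 0
Parity bit = 0 (so all 17 bits XOR to 0).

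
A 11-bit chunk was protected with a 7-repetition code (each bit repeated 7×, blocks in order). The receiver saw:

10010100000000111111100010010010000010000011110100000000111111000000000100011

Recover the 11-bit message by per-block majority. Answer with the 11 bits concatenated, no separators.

00100010100

Block 1 (1001010): 3 ones → 0
Block 2 (0000000): 0 ones → 0
Block 3 (1111111): 7 ones → 1
Block 4 (0001001): 2 ones → 0
Block 5 (0010000): 1 one → 0
Block 6 (0100000): 1 one → 0
Block 7 (1111010): 5 ones → 1
Block 8 (0000000): 0 ones → 0
Block 9 (1111110): 6 ones → 1
Block 10 (0000000): 0 ones → 0
Block 11 (0100011): 3 ones → 0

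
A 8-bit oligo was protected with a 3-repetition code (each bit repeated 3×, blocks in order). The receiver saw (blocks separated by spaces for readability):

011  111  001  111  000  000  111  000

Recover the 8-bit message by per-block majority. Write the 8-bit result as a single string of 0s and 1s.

11010010

Block 1 (011): 2 ones → 1
Block 2 (111): 3 ones → 1
Block 3 (001): 1 one → 0
Block 4 (111): 3 ones → 1
Block 5 (000): 0 ones → 0
Block 6 (000): 0 ones → 0
Block 7 (111): 3 ones → 1
Block 8 (000): 0 ones → 0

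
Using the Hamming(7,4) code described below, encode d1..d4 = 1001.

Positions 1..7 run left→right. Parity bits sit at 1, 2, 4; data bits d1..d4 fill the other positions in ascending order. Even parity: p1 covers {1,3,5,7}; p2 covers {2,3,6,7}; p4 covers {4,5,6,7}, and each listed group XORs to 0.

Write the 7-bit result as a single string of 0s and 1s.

Place data at non-parity positions: p1 p2 1 p4 0 0 1
p1 (pos 1,3,5,7): XOR of data positions = 1⊕0⊕1 = 0
p2 (pos 2,3,6,7): XOR of data positions = 1⊕0⊕1 = 0
p4 (pos 4,5,6,7): XOR of data positions = 0⊕0⊕1 = 1
Codeword: 0011001

0011001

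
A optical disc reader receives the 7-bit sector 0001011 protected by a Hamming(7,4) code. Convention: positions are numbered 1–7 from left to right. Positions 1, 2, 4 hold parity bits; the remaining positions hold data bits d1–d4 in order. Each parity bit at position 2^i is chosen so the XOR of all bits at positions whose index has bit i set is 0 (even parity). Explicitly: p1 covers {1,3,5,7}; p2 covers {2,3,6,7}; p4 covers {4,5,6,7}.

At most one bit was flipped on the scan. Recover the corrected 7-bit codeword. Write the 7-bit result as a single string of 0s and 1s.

s1 (pos 1,3,5,7): 0⊕0⊕0⊕1 = 1
s2 (pos 2,3,6,7): 0⊕0⊕1⊕1 = 0
s4 (pos 4,5,6,7): 1⊕0⊕1⊕1 = 1
Syndrome s4…s1 = 101 → error at position 5.
Flip position 5: 0001011 → 0001111

0001111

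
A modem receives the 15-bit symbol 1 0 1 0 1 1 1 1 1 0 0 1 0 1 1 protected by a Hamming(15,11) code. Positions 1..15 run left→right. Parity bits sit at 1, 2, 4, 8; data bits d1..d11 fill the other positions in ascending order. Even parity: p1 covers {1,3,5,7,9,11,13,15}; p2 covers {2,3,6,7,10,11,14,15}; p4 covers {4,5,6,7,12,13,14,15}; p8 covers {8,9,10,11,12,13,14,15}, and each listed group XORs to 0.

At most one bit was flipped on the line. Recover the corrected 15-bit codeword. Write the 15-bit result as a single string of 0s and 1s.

101011111101011

s1 (pos 1,3,5,7,9,11,13,15): 1⊕1⊕1⊕1⊕1⊕0⊕0⊕1 = 0
s2 (pos 2,3,6,7,10,11,14,15): 0⊕1⊕1⊕1⊕0⊕0⊕1⊕1 = 1
s4 (pos 4,5,6,7,12,13,14,15): 0⊕1⊕1⊕1⊕1⊕0⊕1⊕1 = 0
s8 (pos 8,9,10,11,12,13,14,15): 1⊕1⊕0⊕0⊕1⊕0⊕1⊕1 = 1
Syndrome s8…s1 = 1010 → error at position 10.
Flip position 10: 101011111001011 → 101011111101011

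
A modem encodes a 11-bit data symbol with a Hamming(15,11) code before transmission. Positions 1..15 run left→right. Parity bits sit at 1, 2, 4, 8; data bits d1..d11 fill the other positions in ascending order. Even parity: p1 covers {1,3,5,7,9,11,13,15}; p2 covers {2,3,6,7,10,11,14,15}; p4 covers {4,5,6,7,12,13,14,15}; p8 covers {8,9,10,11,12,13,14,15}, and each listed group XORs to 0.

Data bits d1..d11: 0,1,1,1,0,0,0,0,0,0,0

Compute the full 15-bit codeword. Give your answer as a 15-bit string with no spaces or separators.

000111100000000

Place data at non-parity positions: p1 p2 0 p4 1 1 1 p8 0 0 0 0 0 0 0
p1 (pos 1,3,5,7,9,11,13,15): XOR of data positions = 0⊕1⊕1⊕0⊕0⊕0⊕0 = 0
p2 (pos 2,3,6,7,10,11,14,15): XOR of data positions = 0⊕1⊕1⊕0⊕0⊕0⊕0 = 0
p4 (pos 4,5,6,7,12,13,14,15): XOR of data positions = 1⊕1⊕1⊕0⊕0⊕0⊕0 = 1
p8 (pos 8,9,10,11,12,13,14,15): XOR of data positions = 0⊕0⊕0⊕0⊕0⊕0⊕0 = 0
Codeword: 000111100000000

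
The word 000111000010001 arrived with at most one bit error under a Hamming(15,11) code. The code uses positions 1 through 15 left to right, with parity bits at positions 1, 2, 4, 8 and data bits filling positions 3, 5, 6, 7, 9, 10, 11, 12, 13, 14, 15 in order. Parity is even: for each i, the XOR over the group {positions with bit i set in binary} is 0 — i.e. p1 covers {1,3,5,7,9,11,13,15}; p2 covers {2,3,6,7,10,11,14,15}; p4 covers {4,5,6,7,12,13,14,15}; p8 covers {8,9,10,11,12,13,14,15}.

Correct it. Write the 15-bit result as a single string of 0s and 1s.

s1 (pos 1,3,5,7,9,11,13,15): 0⊕0⊕1⊕0⊕0⊕1⊕0⊕1 = 1
s2 (pos 2,3,6,7,10,11,14,15): 0⊕0⊕1⊕0⊕0⊕1⊕0⊕1 = 1
s4 (pos 4,5,6,7,12,13,14,15): 1⊕1⊕1⊕0⊕0⊕0⊕0⊕1 = 0
s8 (pos 8,9,10,11,12,13,14,15): 0⊕0⊕0⊕1⊕0⊕0⊕0⊕1 = 0
Syndrome s8…s1 = 0011 → error at position 3.
Flip position 3: 000111000010001 → 001111000010001

001111000010001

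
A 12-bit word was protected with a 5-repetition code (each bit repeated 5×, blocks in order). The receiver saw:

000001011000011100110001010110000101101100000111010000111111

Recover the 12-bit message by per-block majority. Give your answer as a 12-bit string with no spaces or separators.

010101010101

Block 1 (00000): 0 ones → 0
Block 2 (10110): 3 ones → 1
Block 3 (00011): 2 ones → 0
Block 4 (10011): 3 ones → 1
Block 5 (00010): 1 one → 0
Block 6 (10110): 3 ones → 1
Block 7 (00010): 1 one → 0
Block 8 (11011): 4 ones → 1
Block 9 (00000): 0 ones → 0
Block 10 (11101): 4 ones → 1
Block 11 (00001): 1 one → 0
Block 12 (11111): 5 ones → 1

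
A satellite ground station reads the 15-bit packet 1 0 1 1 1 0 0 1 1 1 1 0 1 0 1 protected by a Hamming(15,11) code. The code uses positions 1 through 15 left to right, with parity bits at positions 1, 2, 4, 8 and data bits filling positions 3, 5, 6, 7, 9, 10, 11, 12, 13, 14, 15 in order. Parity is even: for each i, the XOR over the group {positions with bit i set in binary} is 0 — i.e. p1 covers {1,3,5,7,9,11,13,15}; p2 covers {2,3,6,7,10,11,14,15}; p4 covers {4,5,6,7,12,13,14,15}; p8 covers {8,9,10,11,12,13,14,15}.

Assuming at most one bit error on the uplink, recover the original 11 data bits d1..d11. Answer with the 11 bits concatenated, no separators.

s1 (pos 1,3,5,7,9,11,13,15): 1⊕1⊕1⊕0⊕1⊕1⊕1⊕1 = 1
s2 (pos 2,3,6,7,10,11,14,15): 0⊕1⊕0⊕0⊕1⊕1⊕0⊕1 = 0
s4 (pos 4,5,6,7,12,13,14,15): 1⊕1⊕0⊕0⊕0⊕1⊕0⊕1 = 0
s8 (pos 8,9,10,11,12,13,14,15): 1⊕1⊕1⊕1⊕0⊕1⊕0⊕1 = 0
Syndrome s8…s1 = 0001 → error at position 1.
Flip position 1: 101110011110101 → 001110011110101
Read data bits from positions 3,5,6,7,9,10,11,12,13,14,15: 11001110101

11001110101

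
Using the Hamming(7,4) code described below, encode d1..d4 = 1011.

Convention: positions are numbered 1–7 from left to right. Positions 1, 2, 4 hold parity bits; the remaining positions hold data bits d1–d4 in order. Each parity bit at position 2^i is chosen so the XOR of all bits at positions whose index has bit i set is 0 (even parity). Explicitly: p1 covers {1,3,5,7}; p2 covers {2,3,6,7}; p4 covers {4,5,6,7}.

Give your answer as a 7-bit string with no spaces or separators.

0110011

Place data at non-parity positions: p1 p2 1 p4 0 1 1
p1 (pos 1,3,5,7): XOR of data positions = 1⊕0⊕1 = 0
p2 (pos 2,3,6,7): XOR of data positions = 1⊕1⊕1 = 1
p4 (pos 4,5,6,7): XOR of data positions = 0⊕1⊕1 = 0
Codeword: 0110011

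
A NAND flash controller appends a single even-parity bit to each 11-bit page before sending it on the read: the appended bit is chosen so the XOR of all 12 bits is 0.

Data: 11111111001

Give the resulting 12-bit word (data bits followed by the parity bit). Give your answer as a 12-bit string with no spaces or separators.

XOR of the 11 data bits: 1⊕1⊕1⊕1⊕1⊕1⊕1⊕1⊕0⊕0⊕1 = 1
Parity bit = 1 (so all 12 bits XOR to 0).

111111110011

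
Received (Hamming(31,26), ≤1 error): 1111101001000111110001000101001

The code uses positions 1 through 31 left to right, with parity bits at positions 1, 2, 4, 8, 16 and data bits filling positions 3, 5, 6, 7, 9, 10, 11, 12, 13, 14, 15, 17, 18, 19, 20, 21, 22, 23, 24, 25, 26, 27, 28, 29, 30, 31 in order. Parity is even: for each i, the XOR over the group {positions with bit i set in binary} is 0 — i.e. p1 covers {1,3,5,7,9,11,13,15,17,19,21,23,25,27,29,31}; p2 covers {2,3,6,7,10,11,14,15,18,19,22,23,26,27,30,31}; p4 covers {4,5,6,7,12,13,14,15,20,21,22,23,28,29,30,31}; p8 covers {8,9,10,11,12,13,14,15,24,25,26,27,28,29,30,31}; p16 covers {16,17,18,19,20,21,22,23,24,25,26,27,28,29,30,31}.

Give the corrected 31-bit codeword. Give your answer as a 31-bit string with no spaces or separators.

s1 (pos 1,3,5,7,9,11,13,15,17,19,21,23,25,27,29,31): 1⊕1⊕1⊕1⊕0⊕0⊕0⊕1⊕1⊕0⊕0⊕0⊕0⊕0⊕0⊕1 = 1
s2 (pos 2,3,6,7,10,11,14,15,18,19,22,23,26,27,30,31): 1⊕1⊕0⊕1⊕1⊕0⊕1⊕1⊕1⊕0⊕1⊕0⊕1⊕0⊕0⊕1 = 0
s4 (pos 4,5,6,7,12,13,14,15,20,21,22,23,28,29,30,31): 1⊕1⊕0⊕1⊕0⊕0⊕1⊕1⊕0⊕0⊕1⊕0⊕1⊕0⊕0⊕1 = 0
s8 (pos 8,9,10,11,12,13,14,15,24,25,26,27,28,29,30,31): 0⊕0⊕1⊕0⊕0⊕0⊕1⊕1⊕0⊕0⊕1⊕0⊕1⊕0⊕0⊕1 = 0
s16 (pos 16,17,18,19,20,21,22,23,24,25,26,27,28,29,30,31): 1⊕1⊕1⊕0⊕0⊕0⊕1⊕0⊕0⊕0⊕1⊕0⊕1⊕0⊕0⊕1 = 1
Syndrome s16…s1 = 10001 → error at position 17.
Flip position 17: 1111101001000111110001000101001 → 1111101001000111010001000101001

1111101001000111010001000101001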